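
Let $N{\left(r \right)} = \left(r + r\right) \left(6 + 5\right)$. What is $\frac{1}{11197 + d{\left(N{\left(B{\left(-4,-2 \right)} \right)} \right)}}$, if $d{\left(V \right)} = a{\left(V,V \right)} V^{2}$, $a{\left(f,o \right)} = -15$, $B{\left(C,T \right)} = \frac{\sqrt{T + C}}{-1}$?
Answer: $\frac{1}{54757} \approx 1.8263 \cdot 10^{-5}$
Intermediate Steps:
$B{\left(C,T \right)} = - \sqrt{C + T}$ ($B{\left(C,T \right)} = \sqrt{C + T} \left(-1\right) = - \sqrt{C + T}$)
$N{\left(r \right)} = 22 r$ ($N{\left(r \right)} = 2 r 11 = 22 r$)
$d{\left(V \right)} = - 15 V^{2}$
$\frac{1}{11197 + d{\left(N{\left(B{\left(-4,-2 \right)} \right)} \right)}} = \frac{1}{11197 - 15 \left(22 \left(- \sqrt{-4 - 2}\right)\right)^{2}} = \frac{1}{11197 - 15 \left(22 \left(- \sqrt{-6}\right)\right)^{2}} = \frac{1}{11197 - 15 \left(22 \left(- i \sqrt{6}\right)\right)^{2}} = \frac{1}{11197 - 15 \left(- 22 i \sqrt{6}\right)^{2}} = \frac{1}{11197 - -43560} = \frac{1}{11197 + 43560} = \frac{1}{54757}$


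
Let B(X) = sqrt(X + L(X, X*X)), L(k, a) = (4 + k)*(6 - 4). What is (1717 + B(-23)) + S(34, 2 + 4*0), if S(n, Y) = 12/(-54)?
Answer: 15451/9 + I*sqrt(61) ≈ 1716.8 + 7.8102*I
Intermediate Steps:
L(k, a) = 8 + 2*k (L(k, a) = (4 + k)*2 = 8 + 2*k)
S(n, Y) = -2/9 (S(n, Y) = 12*(-1/54) = -2/9)
B(X) = sqrt(8 + 3*X) (B(X) = sqrt(X + (8 + 2*X)) = sqrt(8 + 3*X))
(1717 + B(-23)) + S(34, 2 + 4*0) = (1717 + sqrt(8 + 3*(-23))) - 2/9 = (1717 + sqrt(8 - 69)) - 2/9 = (1717 + sqrt(-61)) - 2/9 = (1717 + I*sqrt(61)) - 2/9 = 15451/9 + I*sqrt(61)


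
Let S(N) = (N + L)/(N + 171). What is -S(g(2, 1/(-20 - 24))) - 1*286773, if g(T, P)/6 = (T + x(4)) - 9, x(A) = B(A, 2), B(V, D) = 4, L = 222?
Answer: -860323/3 ≈ -2.8677e+5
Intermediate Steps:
x(A) = 4
g(T, P) = -30 + 6*T (g(T, P) = 6*((T + 4) - 9) = 6*((4 + T) - 9) = 6*(-5 + T) = -30 + 6*T)
S(N) = (222 + N)/(171 + N) (S(N) = (N + 222)/(N + 171) = (222 + N)/(171 + N))
-S(g(2, 1/(-20 - 24))) - 1*286773 = -(222 + (-30 + 6*2))/(171 + (-30 + 6*2)) - 1*286773 = -(222 + (-30 + 12))/(171 + (-30 + 12)) - 286773 = -(222 - 18)/(171 - 18) - 286773 = -204/153 - 286773 = -1*4/3 - 286773 = -4/3 - 286773 = -860323/3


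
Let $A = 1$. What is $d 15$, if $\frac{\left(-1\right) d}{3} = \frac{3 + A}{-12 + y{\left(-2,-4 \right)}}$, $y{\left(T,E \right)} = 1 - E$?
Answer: $\frac{180}{7} \approx 25.714$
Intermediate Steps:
$d = \frac{12}{7}$ ($d = - 3 \frac{3 + 1}{-12 + \left(1 - -4\right)} = - 3 \frac{4}{-12 + \left(1 + 4\right)} = - 3 \frac{4}{-12 + 5} = - 3 \frac{4}{-7} = - 3 \cdot 4 \left(- \frac{1}{7}\right) = \left(-3\right) \left(- \frac{4}{7}\right) = \frac{12}{7} \approx 1.7143$)
$d 15 = \frac{12}{7} \cdot 15 = \frac{180}{7}$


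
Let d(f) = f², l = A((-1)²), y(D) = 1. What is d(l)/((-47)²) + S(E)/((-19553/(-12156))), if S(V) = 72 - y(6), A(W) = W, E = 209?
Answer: 1906554437/43192577 ≈ 44.141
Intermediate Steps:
l = 1 (l = (-1)² = 1)
S(V) = 71 (S(V) = 72 - 1*1 = 72 - 1 = 71)
d(l)/((-47)²) + S(E)/((-19553/(-12156))) = 1²/((-47)²) + 71/((-19553/(-12156))) = 1/2209 + 71/((-19553*(-1/12156))) = 1*(1/2209) + 71/(19553/12156) = 1/2209 + 71*(12156/19553) = 1/2209 + 863076/19553 = 1906554437/43192577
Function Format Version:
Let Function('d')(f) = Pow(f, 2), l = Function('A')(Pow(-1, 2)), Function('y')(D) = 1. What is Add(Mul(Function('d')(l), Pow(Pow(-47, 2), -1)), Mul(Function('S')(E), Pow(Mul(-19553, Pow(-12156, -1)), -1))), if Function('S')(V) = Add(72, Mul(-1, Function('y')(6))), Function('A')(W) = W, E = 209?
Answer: Rational(1906554437, 43192577) ≈ 44.141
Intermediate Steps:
l = 1 (l = Pow(-1, 2) = 1)
Function('S')(V) = 71 (Function('S')(V) = Add(72, Mul(-1, 1)) = Add(72, -1) = 71)
Add(Mul(Function('d')(l), Pow(Pow(-47, 2), -1)), Mul(Function('S')(E), Pow(Mul(-19553, Pow(-12156, -1)), -1))) = Add(Mul(Pow(1, 2), Pow(Pow(-47, 2), -1)), Mul(71, Pow(Mul(-19553, Pow(-12156, -1)), -1))) = Add(Mul(1, Pow(2209, -1)), Mul(71, Pow(Mul(-19553, Rational(-1, 12156)), -1))) = Add(Mul(1, Rational(1, 2209)), Mul(71, Pow(Rational(19553, 12156), -1))) = Add(Rational(1, 2209), Mul(71, Rational(12156, 19553))) = Add(Rational(1, 2209), Rational(863076, 19553)) = Rational(1906554437, 43192577)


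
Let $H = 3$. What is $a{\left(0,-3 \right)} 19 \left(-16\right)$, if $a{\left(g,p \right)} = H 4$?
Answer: $-3648$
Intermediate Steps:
$a{\left(g,p \right)} = 12$ ($a{\left(g,p \right)} = 3 \cdot 4 = 12$)
$a{\left(0,-3 \right)} 19 \left(-16\right) = 12 \cdot 19 \left(-16\right) = 228 \left(-16\right) = -3648$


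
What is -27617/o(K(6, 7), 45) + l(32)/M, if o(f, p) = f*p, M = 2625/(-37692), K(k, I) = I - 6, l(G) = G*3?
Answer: -15688271/7875 ≈ -1992.2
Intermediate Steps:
l(G) = 3*G
K(k, I) = -6 + I
M = -875/12564 (M = 2625*(-1/37692) = -875/12564 ≈ -0.069643)
-27617/o(K(6, 7), 45) + l(32)/M = -27617*1/(45*(-6 + 7)) + (3*32)/(-875/12564) = -27617/(1*45) + 96*(-12564/875) = -27617/45 - 1206144/875 = -15688271/7875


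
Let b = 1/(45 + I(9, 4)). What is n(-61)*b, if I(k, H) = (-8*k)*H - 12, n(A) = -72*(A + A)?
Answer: -2928/85 ≈ -34.447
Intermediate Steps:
n(A) = -144*A
I(k, H) = -12 - 8*H*k (I(k, H) = -8*H*k - 12 = -12 - 8*H*k)
b = -1/255 (b = 1/(45 + (-12 - 8*4*9)) = 1/(45 + (-12 - 288)) = 1/(45 - 300) = 1/(-255) = -1/255 ≈ -0.0039216)
n(-61)*b = -144*(-61)*(-1/255) = 8784*(-1/255) = -2928/85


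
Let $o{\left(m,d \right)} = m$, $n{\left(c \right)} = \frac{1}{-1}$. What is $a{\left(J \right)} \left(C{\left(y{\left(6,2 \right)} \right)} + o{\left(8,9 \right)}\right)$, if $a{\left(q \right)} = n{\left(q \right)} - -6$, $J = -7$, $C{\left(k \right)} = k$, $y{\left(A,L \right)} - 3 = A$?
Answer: $85$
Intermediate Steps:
$y{\left(A,L \right)} = 3 + A$
$n{\left(c \right)} = -1$
$a{\left(q \right)} = 5$ ($a{\left(q \right)} = -1 - -6 = -1 + 6 = 5$)
$a{\left(J \right)} \left(C{\left(y{\left(6,2 \right)} \right)} + o{\left(8,9 \right)}\right) = 5 \left(\left(3 + 6\right) + 8\right) = 5 \left(9 + 8\right) = 5 \cdot 17 = 85$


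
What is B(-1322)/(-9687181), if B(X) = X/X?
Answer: -1/9687181 ≈ -1.0323e-7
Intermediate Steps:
B(X) = 1
B(-1322)/(-9687181) = 1/(-9687181) = 1*(-1/9687181) = -1/9687181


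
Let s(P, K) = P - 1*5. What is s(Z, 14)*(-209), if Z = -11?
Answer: 3344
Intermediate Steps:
s(P, K) = -5 + P (s(P, K) = P - 5 = -5 + P)
s(Z, 14)*(-209) = (-5 - 11)*(-209) = -16*(-209) = 3344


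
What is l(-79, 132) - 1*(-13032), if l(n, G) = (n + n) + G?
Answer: 13006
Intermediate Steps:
l(n, G) = G + 2*n (l(n, G) = 2*n + G = G + 2*n)
l(-79, 132) - 1*(-13032) = (132 + 2*(-79)) - 1*(-13032) = (132 - 158) + 13032 = -26 + 13032 = 13006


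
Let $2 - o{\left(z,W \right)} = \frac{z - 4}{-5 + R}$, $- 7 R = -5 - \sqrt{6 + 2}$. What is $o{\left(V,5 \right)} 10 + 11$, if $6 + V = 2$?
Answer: $\frac{2713}{223} - \frac{280 \sqrt{2}}{223} \approx 10.39$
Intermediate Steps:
$V = -4$ ($V = -6 + 2 = -4$)
$R = \frac{5}{7} + \frac{2 \sqrt{2}}{7}$ ($R = - \frac{-5 - \sqrt{6 + 2}}{7} = - \frac{-5 - \sqrt{8}}{7} = - \frac{-5 - 2 \sqrt{2}}{7} = \frac{5}{7} + \frac{2 \sqrt{2}}{7} \approx 1.1183$)
$o{\left(z,W \right)} = 2 - \frac{-4 + z}{- \frac{30}{7} + \frac{2 \sqrt{2}}{7}}$ ($o{\left(z,W \right)} = 2 - \frac{z - 4}{-5 + \left(\frac{5}{7} + \frac{2 \sqrt{2}}{7}\right)} = 2 - \frac{-4 + z}{- \frac{30}{7} + \frac{2 \sqrt{2}}{7}}$)
$o{\left(V,5 \right)} 10 + 11 = \left(\frac{236}{223} - \frac{14 \sqrt{2}}{223} + \frac{105}{446} \left(-4\right) + \frac{7}{446} \left(-4\right) \sqrt{2}\right) 10 + 11 = \left(\frac{236}{223} - \frac{14 \sqrt{2}}{223} - \frac{210}{223} - \frac{14 \sqrt{2}}{223}\right) 10 + 11 = \left(\frac{26}{223} - \frac{28 \sqrt{2}}{223}\right) 10 + 11 = \left(\frac{260}{223} - \frac{280 \sqrt{2}}{223}\right) + 11 = \frac{2713}{223} - \frac{280 \sqrt{2}}{223}$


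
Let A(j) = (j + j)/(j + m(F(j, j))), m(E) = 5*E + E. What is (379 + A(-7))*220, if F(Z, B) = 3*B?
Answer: 1584660/19 ≈ 83403.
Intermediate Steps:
m(E) = 6*E
A(j) = 2/19 (A(j) = (j + j)/(j + 6*(3*j)) = (2*j)/(j + 18*j) = (2*j)/((19*j)) = (2*j)*(1/(19*j)) = 2/19)
(379 + A(-7))*220 = (379 + 2/19)*220 = (7203/19)*220 = 1584660/19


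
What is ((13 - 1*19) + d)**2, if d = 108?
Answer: 10404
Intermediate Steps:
((13 - 1*19) + d)**2 = ((13 - 1*19) + 108)**2 = ((13 - 19) + 108)**2 = (-6 + 108)**2 = 102**2 = 10404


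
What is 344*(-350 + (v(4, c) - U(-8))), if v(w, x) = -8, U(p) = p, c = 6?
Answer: -120400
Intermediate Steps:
344*(-350 + (v(4, c) - U(-8))) = 344*(-350 + (-8 - 1*(-8))) = 344*(-350 + (-8 + 8)) = 344*(-350 + 0) = 344*(-350) = -120400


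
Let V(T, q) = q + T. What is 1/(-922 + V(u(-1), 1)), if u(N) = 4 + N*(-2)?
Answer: -1/915 ≈ -0.0010929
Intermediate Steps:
u(N) = 4 - 2*N
V(T, q) = T + q
1/(-922 + V(u(-1), 1)) = 1/(-922 + ((4 - 2*(-1)) + 1)) = 1/(-922 + ((4 + 2) + 1)) = 1/(-922 + (6 + 1)) = 1/(-922 + 7) = 1/(-915) = -1/915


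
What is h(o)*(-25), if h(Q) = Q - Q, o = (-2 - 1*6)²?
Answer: 0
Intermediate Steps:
o = 64 (o = (-2 - 6)² = (-8)² = 64)
h(Q) = 0
h(o)*(-25) = 0*(-25) = 0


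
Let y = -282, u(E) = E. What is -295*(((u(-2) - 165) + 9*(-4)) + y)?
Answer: 143075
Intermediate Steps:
-295*(((u(-2) - 165) + 9*(-4)) + y) = -295*(((-2 - 165) + 9*(-4)) - 282) = -295*((-167 - 36) - 282) = -295*(-203 - 282) = -295*(-485) = 143075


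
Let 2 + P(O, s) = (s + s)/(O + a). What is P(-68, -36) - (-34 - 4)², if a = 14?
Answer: -4334/3 ≈ -1444.7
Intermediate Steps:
P(O, s) = -2 + 2*s/(14 + O) (P(O, s) = -2 + (s + s)/(O + 14) = -2 + (2*s)/(14 + O) = -2 + 2*s/(14 + O))
P(-68, -36) - (-34 - 4)² = 2*(-14 - 36 - 1*(-68))/(14 - 68) - (-34 - 4)² = 2*(-14 - 36 + 68)/(-54) - 1*(-38)² = 2*(-1/54)*18 - 1*1444 = -⅔ - 1444 = -4334/3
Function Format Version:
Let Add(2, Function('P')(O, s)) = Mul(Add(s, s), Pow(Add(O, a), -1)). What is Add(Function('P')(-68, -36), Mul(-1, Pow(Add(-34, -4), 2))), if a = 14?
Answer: Rational(-4334, 3) ≈ -1444.7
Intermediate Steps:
Function('P')(O, s) = Add(-2, Mul(2, s, Pow(Add(14, O), -1))) (Function('P')(O, s) = Add(-2, Mul(Add(s, s), Pow(Add(O, 14), -1))) = Add(-2, Mul(Mul(2, s), Pow(Add(14, O), -1))) = Add(-2, Mul(2, s, Pow(Add(14, O), -1))))
Add(Function('P')(-68, -36), Mul(-1, Pow(Add(-34, -4), 2))) = Add(Mul(2, Pow(Add(14, -68), -1), Add(-14, -36, Mul(-1, -68))), Mul(-1, Pow(Add(-34, -4), 2))) = Add(Mul(2, Pow(-54, -1), Add(-14, -36, 68)), Mul(-1, Pow(-38, 2))) = Add(Mul(2, Rational(-1, 54), 18), Mul(-1, 1444)) = Add(Rational(-2, 3), -1444) = Rational(-4334, 3)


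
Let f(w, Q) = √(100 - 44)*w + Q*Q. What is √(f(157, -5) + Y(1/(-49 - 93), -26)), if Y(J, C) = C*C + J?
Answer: √(14134822 + 6331496*√14)/142 ≈ 43.311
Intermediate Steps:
f(w, Q) = Q² + 2*w*√14 (f(w, Q) = √56*w + Q² = (2*√14)*w + Q² = 2*w*√14 + Q² = Q² + 2*w*√14)
Y(J, C) = J + C² (Y(J, C) = C² + J = J + C²)
√(f(157, -5) + Y(1/(-49 - 93), -26)) = √(((-5)² + 2*157*√14) + (1/(-49 - 93) + (-26)²)) = √((25 + 314*√14) + (1/(-142) + 676)) = √((25 + 314*√14) + (-1/142 + 676)) = √((25 + 314*√14) + 95991/142) = √(99541/142 + 314*√14)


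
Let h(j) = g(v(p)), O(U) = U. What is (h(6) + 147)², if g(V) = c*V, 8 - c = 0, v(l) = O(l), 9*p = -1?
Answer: 1729225/81 ≈ 21348.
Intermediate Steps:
p = -⅑ (p = (⅑)*(-1) = -⅑ ≈ -0.11111)
v(l) = l
c = 8 (c = 8 - 1*0 = 8 + 0 = 8)
g(V) = 8*V
h(j) = -8/9 (h(j) = 8*(-⅑) = -8/9)
(h(6) + 147)² = (-8/9 + 147)² = (1315/9)² = 1729225/81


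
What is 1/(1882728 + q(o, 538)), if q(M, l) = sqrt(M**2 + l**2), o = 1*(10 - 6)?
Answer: 470682/886166108131 - sqrt(72365)/1772332216262 ≈ 5.3099e-7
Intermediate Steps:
o = 4 (o = 1*4 = 4)
1/(1882728 + q(o, 538)) = 1/(1882728 + sqrt(4**2 + 538**2)) = 1/(1882728 + sqrt(16 + 289444)) = 1/(1882728 + sqrt(289460)) = 1/(1882728 + 2*sqrt(72365))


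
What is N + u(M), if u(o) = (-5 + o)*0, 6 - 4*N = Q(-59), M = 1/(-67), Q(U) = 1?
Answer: 5/4 ≈ 1.2500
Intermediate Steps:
M = -1/67 ≈ -0.014925
N = 5/4 (N = 3/2 - 1/4*1 = 3/2 - 1/4 = 5/4 ≈ 1.2500)
u(o) = 0
N + u(M) = 5/4 + 0 = 5/4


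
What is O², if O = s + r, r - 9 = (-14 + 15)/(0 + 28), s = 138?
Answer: 16949689/784 ≈ 21620.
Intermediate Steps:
r = 253/28 (r = 9 + (-14 + 15)/(0 + 28) = 9 + 1/28 = 253/28 ≈ 9.0357)
O = 4117/28 (O = 138 + 253/28 = 4117/28 ≈ 147.04)
O² = (4117/28)² = 16949689/784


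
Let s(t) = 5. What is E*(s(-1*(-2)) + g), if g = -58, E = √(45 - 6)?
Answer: -53*√39 ≈ -330.98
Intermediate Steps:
E = √39 ≈ 6.2450
E*(s(-1*(-2)) + g) = √39*(5 - 58) = √39*(-53) = -53*√39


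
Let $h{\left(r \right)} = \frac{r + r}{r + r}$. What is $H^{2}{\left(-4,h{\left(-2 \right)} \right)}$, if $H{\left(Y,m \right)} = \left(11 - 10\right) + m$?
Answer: $4$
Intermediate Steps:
$h{\left(r \right)} = 1$ ($h{\left(r \right)} = \frac{2 r}{2 r} = 2 r \frac{1}{2 r} = 1$)
$H{\left(Y,m \right)} = 1 + m$
$H^{2}{\left(-4,h{\left(-2 \right)} \right)} = \left(1 + 1\right)^{2} = 2^{2} = 4$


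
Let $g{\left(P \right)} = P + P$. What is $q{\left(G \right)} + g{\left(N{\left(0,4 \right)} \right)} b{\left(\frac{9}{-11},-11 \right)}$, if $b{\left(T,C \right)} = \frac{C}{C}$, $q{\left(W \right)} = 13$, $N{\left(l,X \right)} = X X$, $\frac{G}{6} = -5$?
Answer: $45$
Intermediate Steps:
$G = -30$ ($G = 6 \left(-5\right) = -30$)
$N{\left(l,X \right)} = X^{2}$
$b{\left(T,C \right)} = 1$
$g{\left(P \right)} = 2 P$
$q{\left(G \right)} + g{\left(N{\left(0,4 \right)} \right)} b{\left(\frac{9}{-11},-11 \right)} = 13 + 2 \cdot 4^{2} \cdot 1 = 13 + 2 \cdot 16 \cdot 1 = 13 + 32 \cdot 1 = 13 + 32 = 45$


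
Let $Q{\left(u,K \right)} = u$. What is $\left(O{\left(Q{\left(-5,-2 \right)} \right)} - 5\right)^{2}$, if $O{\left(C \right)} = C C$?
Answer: $400$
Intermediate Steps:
$O{\left(C \right)} = C^{2}$
$\left(O{\left(Q{\left(-5,-2 \right)} \right)} - 5\right)^{2} = \left(\left(-5\right)^{2} - 5\right)^{2} = \left(25 - 5\right)^{2} = 20^{2} = 400$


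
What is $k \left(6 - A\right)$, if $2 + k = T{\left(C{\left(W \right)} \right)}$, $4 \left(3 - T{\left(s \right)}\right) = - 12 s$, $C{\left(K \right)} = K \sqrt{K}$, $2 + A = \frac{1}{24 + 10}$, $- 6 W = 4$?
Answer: $\frac{271}{34} - \frac{271 i \sqrt{6}}{51} \approx 7.9706 - 13.016 i$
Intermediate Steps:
$W = - \frac{2}{3}$ ($W = \left(- \frac{1}{6}\right) 4 = - \frac{2}{3} \approx -0.66667$)
$A = - \frac{67}{34}$ ($A = -2 + \frac{1}{24 + 10} = -2 + \frac{1}{34} = - \frac{67}{34} \approx -1.9706$)
$C{\left(K \right)} = K^{\frac{3}{2}}$
$T{\left(s \right)} = 3 + 3 s$ ($T{\left(s \right)} = 3 - \frac{\left(-12\right) s}{4} = 3 + 3 s$)
$k = 1 - \frac{2 i \sqrt{6}}{3}$ ($k = -2 + \left(3 + 3 \left(- \frac{2}{3}\right)^{\frac{3}{2}}\right) = -2 + \left(3 + 3 \left(- \frac{2 i \sqrt{6}}{9}\right)\right) = -2 + \left(3 - \frac{2 i \sqrt{6}}{3}\right) = 1 - \frac{2 i \sqrt{6}}{3} \approx 1.0 - 1.633 i$)
$k \left(6 - A\right) = \left(1 - \frac{2 i \sqrt{6}}{3}\right) \left(6 - - \frac{67}{34}\right) = \left(1 - \frac{2 i \sqrt{6}}{3}\right) \left(6 + \frac{67}{34}\right) = \left(1 - \frac{2 i \sqrt{6}}{3}\right) \frac{271}{34} = \frac{271}{34} - \frac{271 i \sqrt{6}}{51}$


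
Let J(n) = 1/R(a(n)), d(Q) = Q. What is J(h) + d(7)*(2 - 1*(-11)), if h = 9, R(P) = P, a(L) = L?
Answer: 820/9 ≈ 91.111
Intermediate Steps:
J(n) = 1/n
J(h) + d(7)*(2 - 1*(-11)) = 1/9 + 7*(2 - 1*(-11)) = 1/9 + 7*(2 + 11) = 1/9 + 7*13 = 1/9 + 91 = 820/9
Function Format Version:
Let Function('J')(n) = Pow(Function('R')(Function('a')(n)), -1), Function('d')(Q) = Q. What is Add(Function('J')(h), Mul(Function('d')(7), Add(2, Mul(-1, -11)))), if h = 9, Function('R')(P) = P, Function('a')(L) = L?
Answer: Rational(820, 9) ≈ 91.111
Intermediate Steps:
Function('J')(n) = Pow(n, -1)
Add(Function('J')(h), Mul(Function('d')(7), Add(2, Mul(-1, -11)))) = Add(Pow(9, -1), Mul(7, Add(2, Mul(-1, -11)))) = Add(Rational(1, 9), Mul(7, Add(2, 11))) = Add(Rational(1, 9), Mul(7, 13)) = Add(Rational(1, 9), 91) = Rational(820, 9)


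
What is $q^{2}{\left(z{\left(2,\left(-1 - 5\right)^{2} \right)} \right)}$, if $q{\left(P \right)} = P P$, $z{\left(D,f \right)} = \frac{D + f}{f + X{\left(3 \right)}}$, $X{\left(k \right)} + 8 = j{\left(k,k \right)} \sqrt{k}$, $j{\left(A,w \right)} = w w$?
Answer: $\frac{3788227126672}{85662167761} - \frac{2158566149376 \sqrt{3}}{85662167761} \approx 0.57763$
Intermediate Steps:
$j{\left(A,w \right)} = w^{2}$
$X{\left(k \right)} = -8 + k^{\frac{5}{2}}$ ($X{\left(k \right)} = -8 + k^{2} \sqrt{k} = -8 + k^{\frac{5}{2}}$)
$z{\left(D,f \right)} = \frac{D + f}{-8 + f + 9 \sqrt{3}}$ ($z{\left(D,f \right)} = \frac{D + f}{f - \left(8 - 3^{\frac{5}{2}}\right)} = \frac{D + f}{f - \left(8 - 9 \sqrt{3}\right)} = \frac{D + f}{-8 + f + 9 \sqrt{3}}$)
$q{\left(P \right)} = P^{2}$
$q^{2}{\left(z{\left(2,\left(-1 - 5\right)^{2} \right)} \right)} = \left(\left(\frac{2 + \left(-1 - 5\right)^{2}}{-8 + \left(-1 - 5\right)^{2} + 9 \sqrt{3}}\right)^{2}\right)^{2} = \left(\left(\frac{2 + \left(-6\right)^{2}}{-8 + \left(-6\right)^{2} + 9 \sqrt{3}}\right)^{2}\right)^{2} = \left(\left(\frac{2 + 36}{-8 + 36 + 9 \sqrt{3}}\right)^{2}\right)^{2} = \left(\left(\frac{1}{28 + 9 \sqrt{3}} \cdot 38\right)^{2}\right)^{2} = \left(\left(\frac{38}{28 + 9 \sqrt{3}}\right)^{2}\right)^{2} = \left(\frac{1444}{\left(28 + 9 \sqrt{3}\right)^{2}}\right)^{2} = \frac{2085136}{\left(28 + 9 \sqrt{3}\right)^{4}}$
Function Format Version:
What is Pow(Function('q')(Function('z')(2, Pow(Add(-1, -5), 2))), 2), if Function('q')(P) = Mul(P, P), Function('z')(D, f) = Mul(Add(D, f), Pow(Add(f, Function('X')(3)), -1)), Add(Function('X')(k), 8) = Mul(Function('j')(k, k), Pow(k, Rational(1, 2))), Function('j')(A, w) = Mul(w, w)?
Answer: Add(Rational(3788227126672, 85662167761), Mul(Rational(-2158566149376, 85662167761), Pow(3, Rational(1, 2)))) ≈ 0.57763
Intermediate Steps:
Function('j')(A, w) = Pow(w, 2)
Function('X')(k) = Add(-8, Pow(k, Rational(5, 2))) (Function('X')(k) = Add(-8, Mul(Pow(k, 2), Pow(k, Rational(1, 2)))) = Add(-8, Pow(k, Rational(5, 2))))
Function('z')(D, f) = Mul(Pow(Add(-8, f, Mul(9, Pow(3, Rational(1, 2)))), -1), Add(D, f)) (Function('z')(D, f) = Mul(Add(D, f), Pow(Add(f, Add(-8, Pow(3, Rational(5, 2)))), -1)) = Mul(Add(D, f), Pow(Add(f, Add(-8, Mul(9, Pow(3, Rational(1, 2))))), -1)) = Mul(Add(D, f), Pow(Add(-8, f, Mul(9, Pow(3, Rational(1, 2)))), -1)) = Mul(Pow(Add(-8, f, Mul(9, Pow(3, Rational(1, 2)))), -1), Add(D, f)))
Function('q')(P) = Pow(P, 2)
Pow(Function('q')(Function('z')(2, Pow(Add(-1, -5), 2))), 2) = Pow(Pow(Mul(Pow(Add(-8, Pow(Add(-1, -5), 2), Mul(9, Pow(3, Rational(1, 2)))), -1), Add(2, Pow(Add(-1, -5), 2))), 2), 2) = Pow(Pow(Mul(Pow(Add(-8, Pow(-6, 2), Mul(9, Pow(3, Rational(1, 2)))), -1), Add(2, Pow(-6, 2))), 2), 2) = Pow(Pow(Mul(Pow(Add(-8, 36, Mul(9, Pow(3, Rational(1, 2)))), -1), Add(2, 36)), 2), 2) = Pow(Pow(Mul(Pow(Add(28, Mul(9, Pow(3, Rational(1, 2)))), -1), 38), 2), 2) = Pow(Pow(Mul(38, Pow(Add(28, Mul(9, Pow(3, Rational(1, 2)))), -1)), 2), 2) = Pow(Mul(1444, Pow(Add(28, Mul(9, Pow(3, Rational(1, 2)))), -2)), 2) = Mul(2085136, Pow(Add(28, Mul(9, Pow(3, Rational(1, 2)))), -4))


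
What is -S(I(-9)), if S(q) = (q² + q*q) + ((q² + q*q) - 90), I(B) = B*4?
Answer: -5094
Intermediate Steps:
I(B) = 4*B
S(q) = -90 + 4*q² (S(q) = (q² + q²) + ((q² + q²) - 90) = 2*q² + (2*q² - 90) = 2*q² + (-90 + 2*q²) = -90 + 4*q²)
-S(I(-9)) = -(-90 + 4*(4*(-9))²) = -(-90 + 4*(-36)²) = -(-90 + 4*1296) = -(-90 + 5184) = -1*5094 = -5094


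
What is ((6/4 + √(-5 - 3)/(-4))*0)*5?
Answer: 0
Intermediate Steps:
((6/4 + √(-5 - 3)/(-4))*0)*5 = ((6*(¼) + √(-8)*(-¼))*0)*5 = ((3/2 + (2*I*√2)*(-¼))*0)*5 = ((3/2 - I*√2/2)*0)*5 = 0*5 = 0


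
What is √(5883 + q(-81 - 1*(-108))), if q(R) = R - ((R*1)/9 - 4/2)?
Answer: √5909 ≈ 76.870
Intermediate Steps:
q(R) = 2 + 8*R/9 (q(R) = R - (R*(⅑) - 4*½) = R - (R/9 - 2) = R - (-2 + R/9) = R + (2 - R/9) = 2 + 8*R/9)
√(5883 + q(-81 - 1*(-108))) = √(5883 + (2 + 8*(-81 - 1*(-108))/9)) = √(5883 + (2 + 8*(-81 + 108)/9)) = √(5883 + (2 + (8/9)*27)) = √(5883 + (2 + 24)) = √(5883 + 26) = √5909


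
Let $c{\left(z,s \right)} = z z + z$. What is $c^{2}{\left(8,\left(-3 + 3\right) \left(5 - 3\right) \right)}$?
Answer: $5184$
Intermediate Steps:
$c{\left(z,s \right)} = z + z^{2}$ ($c{\left(z,s \right)} = z^{2} + z = z + z^{2}$)
$c^{2}{\left(8,\left(-3 + 3\right) \left(5 - 3\right) \right)} = \left(8 \left(1 + 8\right)\right)^{2} = \left(8 \cdot 9\right)^{2} = 72^{2} = 5184$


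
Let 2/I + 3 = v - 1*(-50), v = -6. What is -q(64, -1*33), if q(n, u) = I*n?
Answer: -128/41 ≈ -3.1220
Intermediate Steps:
I = 2/41 (I = 2/(-3 + (-6 - 1*(-50))) = 2/(-3 + (-6 + 50)) = 2/(-3 + 44) = 2/41 ≈ 0.048781)
q(n, u) = 2*n/41
-q(64, -1*33) = -2*64/41 = -1*128/41 = -128/41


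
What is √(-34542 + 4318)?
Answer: 4*I*√1889 ≈ 173.85*I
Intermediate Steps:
√(-34542 + 4318) = √(-30224) = 4*I*√1889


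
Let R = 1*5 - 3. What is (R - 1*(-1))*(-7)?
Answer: -21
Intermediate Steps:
R = 2 (R = 5 - 3 = 2)
(R - 1*(-1))*(-7) = (2 - 1*(-1))*(-7) = (2 + 1)*(-7) = 3*(-7) = -21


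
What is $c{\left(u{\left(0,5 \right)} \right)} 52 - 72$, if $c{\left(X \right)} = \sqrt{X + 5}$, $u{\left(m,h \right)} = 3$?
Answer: $-72 + 104 \sqrt{2} \approx 75.078$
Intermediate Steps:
$c{\left(X \right)} = \sqrt{5 + X}$
$c{\left(u{\left(0,5 \right)} \right)} 52 - 72 = \sqrt{5 + 3} \cdot 52 - 72 = \sqrt{8} \cdot 52 - 72 = 2 \sqrt{2} \cdot 52 - 72 = 104 \sqrt{2} - 72 = -72 + 104 \sqrt{2}$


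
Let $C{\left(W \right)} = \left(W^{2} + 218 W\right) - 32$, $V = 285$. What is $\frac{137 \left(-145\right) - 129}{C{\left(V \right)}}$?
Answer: $- \frac{19994}{143323} \approx -0.1395$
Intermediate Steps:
$C{\left(W \right)} = -32 + W^{2} + 218 W$
$\frac{137 \left(-145\right) - 129}{C{\left(V \right)}} = \frac{137 \left(-145\right) - 129}{-32 + 285^{2} + 218 \cdot 285} = \frac{-19865 - 129}{-32 + 81225 + 62130} = - \frac{19994}{143323}$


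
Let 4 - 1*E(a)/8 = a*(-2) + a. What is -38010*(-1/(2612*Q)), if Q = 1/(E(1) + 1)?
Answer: 779205/1306 ≈ 596.63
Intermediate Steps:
E(a) = 32 + 8*a (E(a) = 32 - 8*(a*(-2) + a) = 32 - 8*(-2*a + a) = 32 - (-8)*a = 32 + 8*a)
Q = 1/41 (Q = 1/((32 + 8*1) + 1) = 1/((32 + 8) + 1) = 1/(40 + 1) = 1/41 ≈ 0.024390)
-38010*(-1/(2612*Q)) = -38010/((-2612*1/41)) = -38010/(-2612/41) = -38010*(-41/2612) = 779205/1306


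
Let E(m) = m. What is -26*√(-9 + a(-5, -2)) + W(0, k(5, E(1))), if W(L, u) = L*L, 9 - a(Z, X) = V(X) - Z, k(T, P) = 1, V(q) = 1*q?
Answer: -26*I*√3 ≈ -45.033*I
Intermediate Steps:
V(q) = q
a(Z, X) = 9 + Z - X (a(Z, X) = 9 - (X - Z) = 9 + (Z - X) = 9 + Z - X)
W(L, u) = L²
-26*√(-9 + a(-5, -2)) + W(0, k(5, E(1))) = -26*√(-9 + (9 - 5 - 1*(-2))) + 0² = -26*√(-9 + (9 - 5 + 2)) + 0 = -26*√(-9 + 6) + 0 = -26*I*√3 + 0 = -26*I*√3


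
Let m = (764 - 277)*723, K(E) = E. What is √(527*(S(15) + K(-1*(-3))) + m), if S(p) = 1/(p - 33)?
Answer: √12731498/6 ≈ 594.69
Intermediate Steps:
S(p) = 1/(-33 + p)
m = 352101 (m = 487*723 = 352101)
√(527*(S(15) + K(-1*(-3))) + m) = √(527*(1/(-33 + 15) - 1*(-3)) + 352101) = √(527*(1/(-18) + 3) + 352101) = √(527*(-1/18 + 3) + 352101) = √(527*(53/18) + 352101) = √(27931/18 + 352101) = √(6365749/18) = √12731498/6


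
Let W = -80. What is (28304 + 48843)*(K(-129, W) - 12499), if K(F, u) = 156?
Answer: -952225421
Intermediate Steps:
(28304 + 48843)*(K(-129, W) - 12499) = (28304 + 48843)*(156 - 12499) = 77147*(-12343) = -952225421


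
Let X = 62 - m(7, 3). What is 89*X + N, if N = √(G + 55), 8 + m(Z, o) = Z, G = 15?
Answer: 5607 + √70 ≈ 5615.4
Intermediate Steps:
m(Z, o) = -8 + Z
N = √70 (N = √(15 + 55) = √70 ≈ 8.3666)
X = 63 (X = 62 - (-8 + 7) = 62 - 1*(-1) = 62 + 1 = 63)
89*X + N = 89*63 + √70 = 5607 + √70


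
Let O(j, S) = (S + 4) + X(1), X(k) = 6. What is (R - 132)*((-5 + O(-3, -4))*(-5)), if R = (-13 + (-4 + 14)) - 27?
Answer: 810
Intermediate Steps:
R = -30 (R = (-13 + 10) - 27 = -3 - 27 = -30)
O(j, S) = 10 + S (O(j, S) = (S + 4) + 6 = (4 + S) + 6 = 10 + S)
(R - 132)*((-5 + O(-3, -4))*(-5)) = (-30 - 132)*((-5 + (10 - 4))*(-5)) = -162*(-5 + 6)*(-5) = -162*(-5) = 810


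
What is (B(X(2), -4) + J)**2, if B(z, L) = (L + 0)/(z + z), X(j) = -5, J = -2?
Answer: 64/25 ≈ 2.5600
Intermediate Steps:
B(z, L) = L/(2*z) (B(z, L) = L/((2*z)) = L*(1/(2*z)) = L/(2*z))
(B(X(2), -4) + J)**2 = ((1/2)*(-4)/(-5) - 2)**2 = ((1/2)*(-4)*(-1/5) - 2)**2 = (2/5 - 2)**2 = (-8/5)**2 = 64/25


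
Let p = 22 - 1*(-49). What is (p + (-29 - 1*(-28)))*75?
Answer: 5250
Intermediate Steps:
p = 71 (p = 22 + 49 = 71)
(p + (-29 - 1*(-28)))*75 = (71 + (-29 - 1*(-28)))*75 = (71 + (-29 + 28))*75 = (71 - 1)*75 = 70*75 = 5250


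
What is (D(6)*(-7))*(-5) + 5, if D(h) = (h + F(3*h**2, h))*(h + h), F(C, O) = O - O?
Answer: 2525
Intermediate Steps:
F(C, O) = 0
D(h) = 2*h**2 (D(h) = (h + 0)*(h + h) = h*(2*h) = 2*h**2)
(D(6)*(-7))*(-5) + 5 = ((2*6**2)*(-7))*(-5) + 5 = ((2*36)*(-7))*(-5) + 5 = (72*(-7))*(-5) + 5 = -504*(-5) + 5 = 2520 + 5 = 2525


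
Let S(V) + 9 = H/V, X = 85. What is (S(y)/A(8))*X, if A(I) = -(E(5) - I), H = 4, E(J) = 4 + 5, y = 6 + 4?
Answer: 731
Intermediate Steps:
y = 10
E(J) = 9
A(I) = -9 + I (A(I) = -(9 - I) = -9 + I)
S(V) = -9 + 4/V
(S(y)/A(8))*X = ((-9 + 4/10)/(-9 + 8))*85 = ((-9 + 4*(⅒))/(-1))*85 = ((-9 + ⅖)*(-1))*85 = -43/5*(-1)*85 = (43/5)*85 = 731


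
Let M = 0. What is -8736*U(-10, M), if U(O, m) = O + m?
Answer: 87360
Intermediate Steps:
-8736*U(-10, M) = -8736*(-10 + 0) = -8736*(-10) = 87360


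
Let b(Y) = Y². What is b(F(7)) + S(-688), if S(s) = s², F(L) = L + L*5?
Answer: 475108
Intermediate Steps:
F(L) = 6*L (F(L) = L + 5*L = 6*L)
b(F(7)) + S(-688) = (6*7)² + (-688)² = 42² + 473344 = 1764 + 473344 = 475108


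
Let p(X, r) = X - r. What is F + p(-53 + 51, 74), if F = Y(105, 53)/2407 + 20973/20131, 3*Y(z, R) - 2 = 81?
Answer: -131261390/1751397 ≈ -74.947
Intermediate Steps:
Y(z, R) = 83/3 (Y(z, R) = 2/3 + (1/3)*81 = 2/3 + 27 = 83/3)
F = 1844782/1751397 (F = (83/3)/2407 + 20973/20131 = (83/3)*(1/2407) + 20973*(1/20131) = 1/87 + 20973/20131 = 1844782/1751397 ≈ 1.0533)
F + p(-53 + 51, 74) = 1844782/1751397 + ((-53 + 51) - 1*74) = 1844782/1751397 + (-2 - 74) = 1844782/1751397 - 76 = -131261390/1751397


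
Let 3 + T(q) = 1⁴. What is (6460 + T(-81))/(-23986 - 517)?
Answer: -6458/24503 ≈ -0.26356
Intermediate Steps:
T(q) = -2 (T(q) = -3 + 1⁴ = -3 + 1 = -2)
(6460 + T(-81))/(-23986 - 517) = (6460 - 2)/(-23986 - 517) = 6458/(-24503) = 6458*(-1/24503) = -6458/24503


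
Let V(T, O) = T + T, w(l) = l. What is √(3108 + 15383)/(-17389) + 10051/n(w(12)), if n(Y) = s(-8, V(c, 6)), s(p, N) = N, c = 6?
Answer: 10051/12 - 41*√11/17389 ≈ 837.58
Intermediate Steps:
V(T, O) = 2*T
n(Y) = 12 (n(Y) = 2*6 = 12)
√(3108 + 15383)/(-17389) + 10051/n(w(12)) = √(3108 + 15383)/(-17389) + 10051/12 = √18491*(-1/17389) + 10051*(1/12) = (41*√11)*(-1/17389) + 10051/12 = -41*√11/17389 + 10051/12 = 10051/12 - 41*√11/17389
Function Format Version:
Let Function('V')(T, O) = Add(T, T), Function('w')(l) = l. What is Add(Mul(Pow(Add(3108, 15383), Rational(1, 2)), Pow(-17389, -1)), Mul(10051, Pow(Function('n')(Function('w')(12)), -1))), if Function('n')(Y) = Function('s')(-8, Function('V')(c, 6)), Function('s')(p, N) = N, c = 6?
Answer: Add(Rational(10051, 12), Mul(Rational(-41, 17389), Pow(11, Rational(1, 2)))) ≈ 837.58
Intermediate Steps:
Function('V')(T, O) = Mul(2, T)
Function('n')(Y) = 12 (Function('n')(Y) = Mul(2, 6) = 12)
Add(Mul(Pow(Add(3108, 15383), Rational(1, 2)), Pow(-17389, -1)), Mul(10051, Pow(Function('n')(Function('w')(12)), -1))) = Add(Mul(Pow(Add(3108, 15383), Rational(1, 2)), Pow(-17389, -1)), Mul(10051, Pow(12, -1))) = Add(Mul(Pow(18491, Rational(1, 2)), Rational(-1, 17389)), Mul(10051, Rational(1, 12))) = Add(Mul(Mul(41, Pow(11, Rational(1, 2))), Rational(-1, 17389)), Rational(10051, 12)) = Add(Mul(Rational(-41, 17389), Pow(11, Rational(1, 2))), Rational(10051, 12)) = Add(Rational(10051, 12), Mul(Rational(-41, 17389), Pow(11, Rational(1, 2))))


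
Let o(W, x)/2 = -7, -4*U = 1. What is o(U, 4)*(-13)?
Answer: 182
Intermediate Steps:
U = -¼ (U = -¼*1 = -¼ ≈ -0.25000)
o(W, x) = -14 (o(W, x) = 2*(-7) = -14)
o(U, 4)*(-13) = -14*(-13) = 182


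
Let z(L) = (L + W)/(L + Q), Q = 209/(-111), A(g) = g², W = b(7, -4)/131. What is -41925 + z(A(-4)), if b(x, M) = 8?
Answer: -8606004681/205277 ≈ -41924.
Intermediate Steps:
W = 8/131 ≈ 0.061069
Q = -209/111 (Q = 209*(-1/111) = -209/111 ≈ -1.8829)
z(L) = (8/131 + L)/(-209/111 + L) (z(L) = (L + 8/131)/(L - 209/111) = (8/131 + L)/(-209/111 + L))
-41925 + z(A(-4)) = -41925 + 111*(8 + 131*(-4)²)/(131*(-209 + 111*(-4)²)) = -41925 + 111*(8 + 131*16)/(131*(-209 + 111*16)) = -41925 + 111*(8 + 2096)/(131*(-209 + 1776)) = -41925 + (111/131)*2104/1567 = -41925 + (111/131)*(1/1567)*2104 = -41925 + 233544/205277 = -8606004681/205277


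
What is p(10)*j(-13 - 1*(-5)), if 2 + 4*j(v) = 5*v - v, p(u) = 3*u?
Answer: -255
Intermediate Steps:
j(v) = -1/2 + v (j(v) = -1/2 + (5*v - v)/4 = -1/2 + (4*v)/4 = -1/2 + v)
p(10)*j(-13 - 1*(-5)) = (3*10)*(-1/2 + (-13 - 1*(-5))) = 30*(-1/2 + (-13 + 5)) = 30*(-1/2 - 8) = 30*(-17/2) = -255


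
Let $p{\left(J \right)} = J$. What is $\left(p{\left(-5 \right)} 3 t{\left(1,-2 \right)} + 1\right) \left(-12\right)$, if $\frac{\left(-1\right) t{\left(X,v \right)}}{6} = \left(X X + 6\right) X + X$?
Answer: $-8652$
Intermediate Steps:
$t{\left(X,v \right)} = - 6 X - 6 X \left(6 + X^{2}\right)$ ($t{\left(X,v \right)} = - 6 \left(\left(X X + 6\right) X + X\right) = - 6 \left(\left(X^{2} + 6\right) X + X\right) = - 6 \left(\left(6 + X^{2}\right) X + X\right) = - 6 \left(X \left(6 + X^{2}\right) + X\right) = - 6 \left(X + X \left(6 + X^{2}\right)\right) = - 6 X - 6 X \left(6 + X^{2}\right)$)
$\left(p{\left(-5 \right)} 3 t{\left(1,-2 \right)} + 1\right) \left(-12\right) = \left(\left(-5\right) 3 \left(\left(-6\right) 1 \left(7 + 1^{2}\right)\right) + 1\right) \left(-12\right) = \left(- 15 \left(\left(-6\right) 1 \left(7 + 1\right)\right) + 1\right) \left(-12\right) = \left(- 15 \left(\left(-6\right) 1 \cdot 8\right) + 1\right) \left(-12\right) = \left(\left(-15\right) \left(-48\right) + 1\right) \left(-12\right) = \left(720 + 1\right) \left(-12\right) = 721 \left(-12\right) = -8652$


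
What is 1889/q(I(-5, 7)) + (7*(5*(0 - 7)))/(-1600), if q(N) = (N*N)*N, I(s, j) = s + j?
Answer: 75609/320 ≈ 236.28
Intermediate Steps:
I(s, j) = j + s
q(N) = N**3 (q(N) = N**2*N = N**3)
1889/q(I(-5, 7)) + (7*(5*(0 - 7)))/(-1600) = 1889/((7 - 5)**3) + (7*(5*(0 - 7)))/(-1600) = 1889/(2**3) + (7*(5*(-7)))*(-1/1600) = 1889/8 + (7*(-35))*(-1/1600) = 1889*(1/8) - 245*(-1/1600) = 1889/8 + 49/320 = 75609/320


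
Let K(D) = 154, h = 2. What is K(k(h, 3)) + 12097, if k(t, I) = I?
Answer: 12251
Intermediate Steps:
K(k(h, 3)) + 12097 = 154 + 12097 = 12251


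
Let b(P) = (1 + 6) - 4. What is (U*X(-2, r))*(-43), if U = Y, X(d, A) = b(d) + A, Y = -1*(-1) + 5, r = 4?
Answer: -1806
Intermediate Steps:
b(P) = 3 (b(P) = 7 - 4 = 3)
Y = 6 (Y = 1 + 5 = 6)
X(d, A) = 3 + A
U = 6
(U*X(-2, r))*(-43) = (6*(3 + 4))*(-43) = (6*7)*(-43) = 42*(-43) = -1806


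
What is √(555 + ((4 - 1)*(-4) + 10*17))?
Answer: √713 ≈ 26.702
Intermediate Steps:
√(555 + ((4 - 1)*(-4) + 10*17)) = √(555 + (3*(-4) + 170)) = √(555 + (-12 + 170)) = √(555 + 158) = √713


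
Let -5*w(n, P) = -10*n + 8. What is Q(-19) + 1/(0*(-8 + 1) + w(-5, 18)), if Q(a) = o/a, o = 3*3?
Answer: -617/1102 ≈ -0.55989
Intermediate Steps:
w(n, P) = -8/5 + 2*n (w(n, P) = -(-10*n + 8)/5 = -(8 - 10*n)/5 = -8/5 + 2*n)
o = 9
Q(a) = 9/a
Q(-19) + 1/(0*(-8 + 1) + w(-5, 18)) = 9/(-19) + 1/(0*(-8 + 1) + (-8/5 + 2*(-5))) = 9*(-1/19) + 1/(0*(-7) + (-8/5 - 10)) = -9/19 + 1/(0 - 58/5) = -9/19 + 1/(-58/5) = -9/19 - 5/58 = -617/1102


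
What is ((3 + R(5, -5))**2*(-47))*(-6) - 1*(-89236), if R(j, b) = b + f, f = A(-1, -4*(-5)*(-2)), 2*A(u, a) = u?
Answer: 181997/2 ≈ 90999.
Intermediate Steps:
A(u, a) = u/2
f = -1/2 (f = (1/2)*(-1) = -1/2 ≈ -0.50000)
R(j, b) = -1/2 + b (R(j, b) = b - 1/2 = -1/2 + b)
((3 + R(5, -5))**2*(-47))*(-6) - 1*(-89236) = ((3 + (-1/2 - 5))**2*(-47))*(-6) - 1*(-89236) = ((3 - 11/2)**2*(-47))*(-6) + 89236 = ((-5/2)**2*(-47))*(-6) + 89236 = ((25/4)*(-47))*(-6) + 89236 = -1175/4*(-6) + 89236 = 3525/2 + 89236 = 181997/2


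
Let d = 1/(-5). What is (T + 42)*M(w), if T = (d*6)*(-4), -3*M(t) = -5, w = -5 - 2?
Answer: 78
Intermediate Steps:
d = -⅕ ≈ -0.20000
w = -7
M(t) = 5/3 (M(t) = -⅓*(-5) = 5/3)
T = 24/5 (T = -⅕*6*(-4) = -6/5*(-4) = 24/5 ≈ 4.8000)
(T + 42)*M(w) = (24/5 + 42)*(5/3) = (234/5)*(5/3) = 78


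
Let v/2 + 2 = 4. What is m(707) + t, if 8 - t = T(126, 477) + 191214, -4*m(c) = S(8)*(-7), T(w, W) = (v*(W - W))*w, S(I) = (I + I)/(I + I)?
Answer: -764817/4 ≈ -1.9120e+5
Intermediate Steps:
v = 4 (v = -4 + 2*4 = -4 + 8 = 4)
S(I) = 1 (S(I) = (2*I)/((2*I)) = (2*I)*(1/(2*I)) = 1)
T(w, W) = 0 (T(w, W) = (4*(W - W))*w = (4*0)*w = 0*w = 0)
m(c) = 7/4 (m(c) = -(-7)/4 = -1/4*(-7) = 7/4)
t = -191206 (t = 8 - (0 + 191214) = 8 - 1*191214 = 8 - 191214 = -191206)
m(707) + t = 7/4 - 191206 = -764817/4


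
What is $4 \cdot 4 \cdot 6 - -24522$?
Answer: $24618$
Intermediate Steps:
$4 \cdot 4 \cdot 6 - -24522 = 4 \cdot 24 + 24522 = 96 + 24522 = 24618$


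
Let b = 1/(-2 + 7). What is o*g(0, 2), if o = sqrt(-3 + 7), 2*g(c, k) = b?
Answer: 1/5 ≈ 0.20000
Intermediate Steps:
b = 1/5 ≈ 0.20000
g(c, k) = 1/10 (g(c, k) = (1/2)*(1/5) = 1/10)
o = 2 (o = sqrt(4) = 2)
o*g(0, 2) = 2*(1/10) = 1/5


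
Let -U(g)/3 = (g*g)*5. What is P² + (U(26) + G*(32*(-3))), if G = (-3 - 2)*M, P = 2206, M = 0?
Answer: 4856296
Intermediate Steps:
U(g) = -15*g² (U(g) = -3*g*g*5 = -3*g²*5 = -15*g²)
G = 0 (G = (-3 - 2)*0 = -5*0 = 0)
P² + (U(26) + G*(32*(-3))) = 2206² + (-15*26² + 0*(32*(-3))) = 4866436 + (-15*676 + 0*(-96)) = 4866436 + (-10140 + 0) = 4866436 - 10140 = 4856296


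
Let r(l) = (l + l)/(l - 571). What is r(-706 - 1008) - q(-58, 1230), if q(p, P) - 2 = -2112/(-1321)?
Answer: -6334502/3018485 ≈ -2.0986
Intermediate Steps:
q(p, P) = 4754/1321 (q(p, P) = 2 - 2112/(-1321) = 2 - 2112*(-1/1321) = 2 + 2112/1321 = 4754/1321)
r(l) = 2*l/(-571 + l) (r(l) = (2*l)/(-571 + l) = 2*l/(-571 + l))
r(-706 - 1008) - q(-58, 1230) = 2*(-706 - 1008)/(-571 + (-706 - 1008)) - 1*4754/1321 = 2*(-1714)/(-571 - 1714) - 4754/1321 = 2*(-1714)/(-2285) - 4754/1321 = 2*(-1714)*(-1/2285) - 4754/1321 = 3428/2285 - 4754/1321 = -6334502/3018485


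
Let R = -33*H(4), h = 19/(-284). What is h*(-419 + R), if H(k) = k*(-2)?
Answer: 2945/284 ≈ 10.370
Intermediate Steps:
h = -19/284 (h = 19*(-1/284) = -19/284 ≈ -0.066901)
H(k) = -2*k
R = 264 (R = -(-66)*4 = -33*(-8) = 264)
h*(-419 + R) = -19*(-419 + 264)/284 = -19/284*(-155) = 2945/284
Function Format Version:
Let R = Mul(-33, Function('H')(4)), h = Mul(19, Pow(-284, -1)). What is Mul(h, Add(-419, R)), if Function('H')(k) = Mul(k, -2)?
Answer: Rational(2945, 284) ≈ 10.370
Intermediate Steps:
h = Rational(-19, 284) (h = Mul(19, Rational(-1, 284)) = Rational(-19, 284) ≈ -0.066901)
Function('H')(k) = Mul(-2, k)
R = 264 (R = Mul(-33, Mul(-2, 4)) = Mul(-33, -8) = 264)
Mul(h, Add(-419, R)) = Mul(Rational(-19, 284), Add(-419, 264)) = Mul(Rational(-19, 284), -155) = Rational(2945, 284)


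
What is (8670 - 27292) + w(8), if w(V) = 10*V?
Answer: -18542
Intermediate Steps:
(8670 - 27292) + w(8) = (8670 - 27292) + 10*8 = -18622 + 80 = -18542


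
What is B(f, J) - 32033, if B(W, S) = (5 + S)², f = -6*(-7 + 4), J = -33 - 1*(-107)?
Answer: -25792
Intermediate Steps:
J = 74 (J = -33 + 107 = 74)
f = 18 (f = -6*(-3) = 18)
B(f, J) - 32033 = (5 + 74)² - 32033 = 79² - 32033 = 6241 - 32033 = -25792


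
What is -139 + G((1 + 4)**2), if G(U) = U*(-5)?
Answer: -264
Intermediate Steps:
G(U) = -5*U
-139 + G((1 + 4)**2) = -139 - 5*(1 + 4)**2 = -139 - 5*5**2 = -139 - 5*25 = -139 - 125 = -264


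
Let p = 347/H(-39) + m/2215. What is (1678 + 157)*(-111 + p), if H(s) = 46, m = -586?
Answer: -3878507747/20378 ≈ -1.9033e+5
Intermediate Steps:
p = 741649/101890 (p = 347/46 - 586/2215 = 741649/101890 ≈ 7.2789)
(1678 + 157)*(-111 + p) = (1678 + 157)*(-111 + 741649/101890) = 1835*(-10568141/101890) = -3878507747/20378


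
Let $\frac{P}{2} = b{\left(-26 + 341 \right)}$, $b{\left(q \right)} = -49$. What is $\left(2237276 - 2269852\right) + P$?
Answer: $-32674$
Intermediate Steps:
$P = -98$ ($P = 2 \left(-49\right) = -98$)
$\left(2237276 - 2269852\right) + P = \left(2237276 - 2269852\right) - 98 = -32576 - 98 = -32674$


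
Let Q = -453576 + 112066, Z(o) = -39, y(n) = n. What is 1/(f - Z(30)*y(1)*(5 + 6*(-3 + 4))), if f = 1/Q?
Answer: 341510/146507789 ≈ 0.0023310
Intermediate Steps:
Q = -341510
f = -1/341510 (f = 1/(-341510) = -1/341510 ≈ -2.9282e-6)
1/(f - Z(30)*y(1)*(5 + 6*(-3 + 4))) = 1/(-1/341510 - (-39)*1*(5 + 6*(-3 + 4))) = 1/(-1/341510 - (-39)*1*(5 + 6*1)) = 1/(-1/341510 - (-39)*1*(5 + 6)) = 1/(-1/341510 - (-39)*1*11) = 1/(-1/341510 - (-39)*11) = 1/(-1/341510 - 1*(-429)) = 1/(-1/341510 + 429) = 1/(146507789/341510) = 341510/146507789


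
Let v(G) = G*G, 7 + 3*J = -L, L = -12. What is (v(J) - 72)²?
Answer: 388129/81 ≈ 4791.7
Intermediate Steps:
J = 5/3 (J = -7/3 + (-1*(-12))/3 = -7/3 + (⅓)*12 = -7/3 + 4 = 5/3 ≈ 1.6667)
v(G) = G²
(v(J) - 72)² = ((5/3)² - 72)² = (25/9 - 72)² = (-623/9)² = 388129/81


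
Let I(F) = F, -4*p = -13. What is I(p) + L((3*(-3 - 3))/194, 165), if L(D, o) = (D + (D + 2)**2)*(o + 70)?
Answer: 31473197/37636 ≈ 836.25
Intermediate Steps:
p = 13/4 (p = -1/4*(-13) = 13/4 ≈ 3.2500)
L(D, o) = (70 + o)*(D + (2 + D)**2) (L(D, o) = (D + (2 + D)**2)*(70 + o) = (70 + o)*(D + (2 + D)**2))
I(p) + L((3*(-3 - 3))/194, 165) = 13/4 + (70*((3*(-3 - 3))/194) + 70*(2 + (3*(-3 - 3))/194)**2 + ((3*(-3 - 3))/194)*165 + 165*(2 + (3*(-3 - 3))/194)**2) = 13/4 + (70*((3*(-6))*(1/194)) + 70*(2 + (3*(-6))*(1/194))**2 + ((3*(-6))*(1/194))*165 + 165*(2 + (3*(-6))*(1/194))**2) = 13/4 + (70*(-18*1/194) + 70*(2 - 18*1/194)**2 - 18*1/194*165 + 165*(2 - 18*1/194)**2) = 13/4 + (70*(-9/97) + 70*(2 - 9/97)**2 - 9/97*165 + 165*(2 - 9/97)**2) = 13/4 + (-630/97 + 70*(185/97)**2 - 1485/97 + 165*(185/97)**2) = 13/4 + (-630/97 + 70*(34225/9409) - 1485/97 + 165*(34225/9409)) = 13/4 + (-630/97 + 2395750/9409 - 1485/97 + 5647125/9409) = 13/4 + 7837720/9409 = 31473197/37636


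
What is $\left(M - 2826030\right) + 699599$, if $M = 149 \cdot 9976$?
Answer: $-640007$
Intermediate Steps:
$M = 1486424$
$\left(M - 2826030\right) + 699599 = \left(1486424 - 2826030\right) + 699599 = -1339606 + 699599 = -640007$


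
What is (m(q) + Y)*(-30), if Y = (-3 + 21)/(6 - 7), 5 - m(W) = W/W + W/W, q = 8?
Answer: 450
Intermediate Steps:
m(W) = 3 (m(W) = 5 - (W/W + W/W) = 5 - (1 + 1) = 5 - 1*2 = 5 - 2 = 3)
Y = -18 (Y = 18/(-1) = 18*(-1) = -18)
(m(q) + Y)*(-30) = (3 - 18)*(-30) = -15*(-30) = 450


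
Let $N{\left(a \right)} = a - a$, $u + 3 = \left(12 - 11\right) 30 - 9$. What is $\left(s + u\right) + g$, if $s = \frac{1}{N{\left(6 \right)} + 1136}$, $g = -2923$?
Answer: $- \frac{3300079}{1136} \approx -2905.0$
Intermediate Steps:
$u = 18$ ($u = -3 - \left(9 - \left(12 - 11\right) 30\right) = -3 + \left(1 \cdot 30 - 9\right) = -3 + \left(30 - 9\right) = -3 + 21 = 18$)
$N{\left(a \right)} = 0$
$s = \frac{1}{1136}$ ($s = \frac{1}{0 + 1136} = \frac{1}{1136} \approx 0.00088028$)
$\left(s + u\right) + g = \left(\frac{1}{1136} + 18\right) - 2923 = \frac{20449}{1136} - 2923 = - \frac{3300079}{1136}$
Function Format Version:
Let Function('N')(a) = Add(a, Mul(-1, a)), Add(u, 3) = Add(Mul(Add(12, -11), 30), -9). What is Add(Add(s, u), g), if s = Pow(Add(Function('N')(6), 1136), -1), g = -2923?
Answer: Rational(-3300079, 1136) ≈ -2905.0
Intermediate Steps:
u = 18 (u = Add(-3, Add(Mul(Add(12, -11), 30), -9)) = Add(-3, Add(Mul(1, 30), -9)) = Add(-3, Add(30, -9)) = Add(-3, 21) = 18)
Function('N')(a) = 0
s = Rational(1, 1136) (s = Pow(Add(0, 1136), -1) = Pow(1136, -1) = Rational(1, 1136) ≈ 0.00088028)
Add(Add(s, u), g) = Add(Add(Rational(1, 1136), 18), -2923) = Add(Rational(20449, 1136), -2923) = Rational(-3300079, 1136)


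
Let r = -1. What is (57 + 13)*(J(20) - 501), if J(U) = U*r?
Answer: -36470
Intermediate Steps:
J(U) = -U (J(U) = U*(-1) = -U)
(57 + 13)*(J(20) - 501) = (57 + 13)*(-1*20 - 501) = 70*(-20 - 501) = 70*(-521) = -36470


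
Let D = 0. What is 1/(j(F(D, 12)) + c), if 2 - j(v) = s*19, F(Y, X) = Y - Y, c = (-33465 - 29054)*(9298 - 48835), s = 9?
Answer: 1/2471813534 ≈ 4.0456e-10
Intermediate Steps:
c = 2471813703 (c = -62519*(-39537) = 2471813703)
F(Y, X) = 0
j(v) = -169 (j(v) = 2 - 9*19 = 2 - 1*171 = 2 - 171 = -169)
1/(j(F(D, 12)) + c) = 1/(-169 + 2471813703) = 1/2471813534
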